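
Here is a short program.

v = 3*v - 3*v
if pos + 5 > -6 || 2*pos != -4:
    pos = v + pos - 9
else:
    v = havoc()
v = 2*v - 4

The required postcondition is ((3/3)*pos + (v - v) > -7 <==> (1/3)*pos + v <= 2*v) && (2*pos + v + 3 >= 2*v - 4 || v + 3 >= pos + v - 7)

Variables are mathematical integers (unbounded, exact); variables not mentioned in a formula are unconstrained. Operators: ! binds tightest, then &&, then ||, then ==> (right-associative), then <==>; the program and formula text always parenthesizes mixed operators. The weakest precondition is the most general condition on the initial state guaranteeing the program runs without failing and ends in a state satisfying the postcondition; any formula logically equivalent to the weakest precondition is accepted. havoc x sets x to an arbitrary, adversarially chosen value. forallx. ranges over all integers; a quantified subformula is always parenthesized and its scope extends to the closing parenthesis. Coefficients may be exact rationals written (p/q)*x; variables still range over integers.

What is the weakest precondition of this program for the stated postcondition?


Working backward. After the program, the postcondition ((3/3)*pos + (v - v) > -7 <==> (1/3)*pos + v <= 2*v) && (2*pos + v + 3 >= 2*v - 4 || v + 3 >= pos + v - 7) must hold; in canonical form it is (pos > -7 <==> (1/3)*pos <= v) && (2*pos >= v - 7 || pos <= 10).
Before v := 2*v - 4: (pos > -7 <==> (1/3)*pos <= 2*v - 4) && (2*pos >= 2*v - 11 || pos <= 10)
Then branch requires (pos + v > 2 <==> (1/3)*pos <= (5/3)*v - 1) && (2*pos >= 7 || pos + v <= 19); else branch requires forall v_1. ((pos > -7 <==> (1/3)*pos <= 2*v_1 - 4) && (2*pos >= 2*v_1 - 11 || pos <= 10)).
Before the if: ((pos > -11 || 2*pos != -4) ==> ((pos + v > 2 <==> (1/3)*pos <= (5/3)*v - 1) && (2*pos >= 7 || pos + v <= 19))) && ((!(pos > -11 || 2*pos != -4)) ==> (forall v_1. ((pos > -7 <==> (1/3)*pos <= 2*v_1 - 4) && (2*pos >= 2*v_1 - 11 || pos <= 10))))
Before v := 3*v - 3*v: ((pos > -11 || 2*pos != -4) ==> ((pos > 2 <==> (1/3)*pos <= -1) && (2*pos >= 7 || pos <= 19))) && ((!(pos > -11 || 2*pos != -4)) ==> (forall v_1. ((pos > -7 <==> (1/3)*pos <= 2*v_1 - 4) && (2*pos >= 2*v_1 - 11 || pos <= 10))))
Answer: WP = ((pos > -11 || 2*pos != -4) ==> ((pos > 2 <==> (1/3)*pos <= -1) && (2*pos >= 7 || pos <= 19))) && ((!(pos > -11 || 2*pos != -4)) ==> (forall v_1. ((pos > -7 <==> (1/3)*pos <= 2*v_1 - 4) && (2*pos >= 2*v_1 - 11 || pos <= 10))))


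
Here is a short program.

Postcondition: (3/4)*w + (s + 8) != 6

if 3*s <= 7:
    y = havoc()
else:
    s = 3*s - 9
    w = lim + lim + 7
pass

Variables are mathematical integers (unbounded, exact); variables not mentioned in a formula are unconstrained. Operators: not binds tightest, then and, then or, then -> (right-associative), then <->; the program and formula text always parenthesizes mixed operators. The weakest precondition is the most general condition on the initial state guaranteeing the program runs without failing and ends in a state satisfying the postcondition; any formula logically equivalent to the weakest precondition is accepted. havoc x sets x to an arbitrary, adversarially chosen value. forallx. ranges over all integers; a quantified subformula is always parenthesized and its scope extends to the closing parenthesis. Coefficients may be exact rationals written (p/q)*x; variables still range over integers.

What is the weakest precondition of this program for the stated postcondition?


Working backward. After the program, the postcondition (3/4)*w + (s + 8) != 6 must hold; in canonical form it is s + (3/4)*w != -2.
Before skip: s + (3/4)*w != -2
Then branch requires s + (3/4)*w != -2; else branch requires (3/2)*lim + 3*s != 7/4.
Before the if: (3*s <= 7 -> s + (3/4)*w != -2) and ((not (3*s <= 7)) -> (3/2)*lim + 3*s != 7/4)
Answer: WP = (3*s <= 7 -> s + (3/4)*w != -2) and ((not (3*s <= 7)) -> (3/2)*lim + 3*s != 7/4)


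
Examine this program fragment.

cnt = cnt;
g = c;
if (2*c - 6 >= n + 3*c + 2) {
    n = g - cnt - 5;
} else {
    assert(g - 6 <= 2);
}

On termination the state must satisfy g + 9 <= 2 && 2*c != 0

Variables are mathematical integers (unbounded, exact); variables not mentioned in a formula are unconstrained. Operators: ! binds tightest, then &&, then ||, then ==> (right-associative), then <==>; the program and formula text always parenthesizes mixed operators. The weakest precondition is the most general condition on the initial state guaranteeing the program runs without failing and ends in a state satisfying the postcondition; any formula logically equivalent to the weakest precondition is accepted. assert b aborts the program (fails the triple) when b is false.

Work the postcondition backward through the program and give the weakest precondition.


Working backward. After the program, the postcondition g + 9 <= 2 && 2*c != 0 must hold; in canonical form it is g <= -7 && 2*c != 0.
Then branch requires g <= -7 && 2*c != 0; else branch requires g <= 8 && g <= -7 && 2*c != 0.
Before the if: (c + n <= -8 ==> (g <= -7 && 2*c != 0)) && ((!(c + n <= -8)) ==> (g <= 8 && g <= -7 && 2*c != 0))
Before g := c: (c + n <= -8 ==> (c <= -7 && 2*c != 0)) && ((!(c + n <= -8)) ==> (c <= 8 && c <= -7 && 2*c != 0))
Before cnt := cnt: (c + n <= -8 ==> (c <= -7 && 2*c != 0)) && ((!(c + n <= -8)) ==> (c <= 8 && c <= -7 && 2*c != 0))
Answer: WP = (c + n <= -8 ==> (c <= -7 && 2*c != 0)) && ((!(c + n <= -8)) ==> (c <= 8 && c <= -7 && 2*c != 0))


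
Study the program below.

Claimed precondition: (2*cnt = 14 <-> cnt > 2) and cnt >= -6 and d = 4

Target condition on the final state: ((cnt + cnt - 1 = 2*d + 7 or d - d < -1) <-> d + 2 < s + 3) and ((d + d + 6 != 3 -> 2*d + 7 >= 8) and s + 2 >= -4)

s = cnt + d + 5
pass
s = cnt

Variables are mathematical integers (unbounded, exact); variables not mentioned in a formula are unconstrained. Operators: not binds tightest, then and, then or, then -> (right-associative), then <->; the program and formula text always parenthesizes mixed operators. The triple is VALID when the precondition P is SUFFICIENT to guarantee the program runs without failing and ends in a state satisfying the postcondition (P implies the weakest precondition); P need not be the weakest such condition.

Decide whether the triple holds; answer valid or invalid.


Working backward. After the program, the postcondition ((cnt + cnt - 1 = 2*d + 7 or d - d < -1) <-> d + 2 < s + 3) and ((d + d + 6 != 3 -> 2*d + 7 >= 8) and s + 2 >= -4) must hold; in canonical form it is (2*cnt = 2*d + 8 <-> d < s + 1) and (2*d != -3 -> 2*d >= 1) and s >= -6.
Before s := cnt: (2*cnt = 2*d + 8 <-> d < cnt + 1) and (2*d != -3 -> 2*d >= 1) and cnt >= -6
Before skip: (2*cnt = 2*d + 8 <-> d < cnt + 1) and (2*d != -3 -> 2*d >= 1) and cnt >= -6
Before s := cnt + d + 5: (2*cnt = 2*d + 8 <-> d < cnt + 1) and (2*d != -3 -> 2*d >= 1) and cnt >= -6
The weakest precondition is (2*cnt = 2*d + 8 <-> d < cnt + 1) and (2*d != -3 -> 2*d >= 1) and cnt >= -6.
Check whether (2*cnt = 14 <-> cnt > 2) and cnt >= -6 and d = 4 implies it.
Countermodel: at the initial state cnt = 7, d = 4, the precondition holds but the weakest precondition fails.
Answer: invalid


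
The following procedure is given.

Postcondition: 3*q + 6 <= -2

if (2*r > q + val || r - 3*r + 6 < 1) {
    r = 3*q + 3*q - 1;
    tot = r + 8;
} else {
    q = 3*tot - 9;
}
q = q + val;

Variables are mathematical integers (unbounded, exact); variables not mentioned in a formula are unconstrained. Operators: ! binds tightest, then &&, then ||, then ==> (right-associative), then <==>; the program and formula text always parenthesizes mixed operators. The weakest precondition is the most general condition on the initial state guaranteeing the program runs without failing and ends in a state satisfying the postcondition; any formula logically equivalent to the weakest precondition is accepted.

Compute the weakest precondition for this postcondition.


Working backward. After the program, the postcondition 3*q + 6 <= -2 must hold; in canonical form it is 3*q <= -8.
Before q := q + val: 3*q + 3*val <= -8
Then branch requires 3*q + 3*val <= -8; else branch requires 9*tot + 3*val <= 19.
Before the if: ((2*r > q + val || 2*r > 5) ==> 3*q + 3*val <= -8) && ((!(2*r > q + val || 2*r > 5)) ==> 9*tot + 3*val <= 19)
Answer: WP = ((2*r > q + val || 2*r > 5) ==> 3*q + 3*val <= -8) && ((!(2*r > q + val || 2*r > 5)) ==> 9*tot + 3*val <= 19)


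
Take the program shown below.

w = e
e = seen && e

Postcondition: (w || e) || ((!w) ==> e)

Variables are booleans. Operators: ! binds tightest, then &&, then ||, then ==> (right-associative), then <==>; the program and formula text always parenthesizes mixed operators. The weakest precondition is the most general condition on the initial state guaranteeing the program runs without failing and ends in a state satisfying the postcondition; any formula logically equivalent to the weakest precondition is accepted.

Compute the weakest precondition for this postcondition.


Working backward. After the program, the postcondition (w || e) || ((!w) ==> e) must hold; in canonical form it is w || e || ((!w) ==> e).
Before e := seen && e: w || (seen && e) || ((!w) ==> (seen && e))
Before w := e: e || (seen && e) || ((!e) ==> (seen && e))
Answer: WP = e || (seen && e) || ((!e) ==> (seen && e))


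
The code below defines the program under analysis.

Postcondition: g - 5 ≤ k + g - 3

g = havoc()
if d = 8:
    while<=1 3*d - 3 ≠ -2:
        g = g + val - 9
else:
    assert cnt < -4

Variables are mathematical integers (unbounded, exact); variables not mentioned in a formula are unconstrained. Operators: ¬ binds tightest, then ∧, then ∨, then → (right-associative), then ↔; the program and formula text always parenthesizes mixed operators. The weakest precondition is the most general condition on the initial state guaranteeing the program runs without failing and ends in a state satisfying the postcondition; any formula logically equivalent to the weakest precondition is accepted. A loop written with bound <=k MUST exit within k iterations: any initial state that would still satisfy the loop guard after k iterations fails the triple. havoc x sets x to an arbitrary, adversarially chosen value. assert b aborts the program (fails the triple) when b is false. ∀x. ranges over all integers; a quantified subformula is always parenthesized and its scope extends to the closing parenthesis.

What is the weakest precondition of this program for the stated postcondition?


Working backward. After the program, the postcondition g - 5 ≤ k + g - 3 must hold; in canonical form it is k ≥ -2.
Then branch requires (3*d ≠ 1 → ((¬(3*d ≠ 1)) ∧ k ≥ -2)) ∧ ((¬(3*d ≠ 1)) → k ≥ -2); else branch requires cnt < -4 ∧ k ≥ -2.
Before the if: (d = 8 → ((3*d ≠ 1 → ((¬(3*d ≠ 1)) ∧ k ≥ -2)) ∧ ((¬(3*d ≠ 1)) → k ≥ -2))) ∧ ((¬(d = 8)) → (cnt < -4 ∧ k ≥ -2))
Before havoc g: (d = 8 → ((3*d ≠ 1 → ((¬(3*d ≠ 1)) ∧ k ≥ -2)) ∧ ((¬(3*d ≠ 1)) → k ≥ -2))) ∧ ((¬(d = 8)) → (cnt < -4 ∧ k ≥ -2))
Answer: WP = (d = 8 → ((3*d ≠ 1 → ((¬(3*d ≠ 1)) ∧ k ≥ -2)) ∧ ((¬(3*d ≠ 1)) → k ≥ -2))) ∧ ((¬(d = 8)) → (cnt < -4 ∧ k ≥ -2))


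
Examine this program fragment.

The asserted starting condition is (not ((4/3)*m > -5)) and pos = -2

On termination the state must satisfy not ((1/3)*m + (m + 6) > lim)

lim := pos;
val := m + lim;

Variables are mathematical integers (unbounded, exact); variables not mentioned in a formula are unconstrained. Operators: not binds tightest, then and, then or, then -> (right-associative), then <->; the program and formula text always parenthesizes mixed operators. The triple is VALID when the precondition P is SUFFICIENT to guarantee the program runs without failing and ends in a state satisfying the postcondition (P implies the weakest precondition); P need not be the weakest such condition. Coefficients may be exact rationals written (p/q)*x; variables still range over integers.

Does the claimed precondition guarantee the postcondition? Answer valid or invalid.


Working backward. After the program, the postcondition not ((1/3)*m + (m + 6) > lim) must hold; in canonical form it is not ((4/3)*m > lim - 6).
Before val := m + lim: not ((4/3)*m > lim - 6)
Before lim := pos: not ((4/3)*m > pos - 6)
The weakest precondition is not ((4/3)*m > pos - 6).
Check whether (not ((4/3)*m > -5)) and pos = -2 implies it.
Countermodel: at the initial state m = -5, pos = -2, the precondition holds but the weakest precondition fails.
Answer: invalid


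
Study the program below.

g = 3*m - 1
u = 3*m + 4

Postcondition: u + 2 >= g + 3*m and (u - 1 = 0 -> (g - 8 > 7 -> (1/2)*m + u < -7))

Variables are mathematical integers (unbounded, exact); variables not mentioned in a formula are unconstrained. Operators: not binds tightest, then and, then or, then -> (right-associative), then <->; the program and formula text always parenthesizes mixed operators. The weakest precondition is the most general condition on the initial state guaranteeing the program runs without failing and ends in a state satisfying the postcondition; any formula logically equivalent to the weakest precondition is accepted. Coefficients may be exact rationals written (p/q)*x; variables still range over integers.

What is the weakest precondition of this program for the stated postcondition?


Working backward. After the program, the postcondition u + 2 >= g + 3*m and (u - 1 = 0 -> (g - 8 > 7 -> (1/2)*m + u < -7)) must hold; in canonical form it is u >= g + 3*m - 2 and (u = 1 -> (g > 15 -> (1/2)*m + u < -7)).
Before u := 3*m + 4: g <= 6 and (3*m = -3 -> (g > 15 -> (7/2)*m < -11))
Before g := 3*m - 1: 3*m <= 7 and (3*m = -3 -> (3*m > 16 -> (7/2)*m < -11))
Answer: WP = 3*m <= 7 and (3*m = -3 -> (3*m > 16 -> (7/2)*m < -11))


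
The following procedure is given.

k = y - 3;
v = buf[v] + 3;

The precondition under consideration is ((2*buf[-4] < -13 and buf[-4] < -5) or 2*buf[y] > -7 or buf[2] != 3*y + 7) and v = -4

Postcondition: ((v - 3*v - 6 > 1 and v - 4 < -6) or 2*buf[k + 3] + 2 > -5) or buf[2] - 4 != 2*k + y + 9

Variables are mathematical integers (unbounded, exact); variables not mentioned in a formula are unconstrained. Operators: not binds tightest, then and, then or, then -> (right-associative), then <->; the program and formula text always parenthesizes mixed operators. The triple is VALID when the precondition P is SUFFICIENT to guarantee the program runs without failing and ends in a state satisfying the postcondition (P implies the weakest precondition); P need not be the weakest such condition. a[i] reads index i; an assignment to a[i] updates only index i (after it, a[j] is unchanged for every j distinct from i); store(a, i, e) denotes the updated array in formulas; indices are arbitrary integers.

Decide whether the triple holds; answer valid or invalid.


Working backward. After the program, the postcondition ((v - 3*v - 6 > 1 and v - 4 < -6) or 2*buf[k + 3] + 2 > -5) or buf[2] - 4 != 2*k + y + 9 must hold; in canonical form it is (2*v < -7 and v < -2) or 2*buf[k + 3] > -7 or buf[2] != 2*k + y + 13.
Before v := buf[v] + 3: (2*buf[v] < -13 and buf[v] < -5) or 2*buf[k + 3] > -7 or buf[2] != 2*k + y + 13
Before k := y - 3: (2*buf[v] < -13 and buf[v] < -5) or 2*buf[y] > -7 or buf[2] != 3*y + 7
The weakest precondition is (2*buf[v] < -13 and buf[v] < -5) or 2*buf[y] > -7 or buf[2] != 3*y + 7.
Check whether ((2*buf[-4] < -13 and buf[-4] < -5) or 2*buf[y] > -7 or buf[2] != 3*y + 7) and v = -4 implies it.
Every state satisfying the precondition satisfies the weakest precondition: the implication holds.
Answer: valid


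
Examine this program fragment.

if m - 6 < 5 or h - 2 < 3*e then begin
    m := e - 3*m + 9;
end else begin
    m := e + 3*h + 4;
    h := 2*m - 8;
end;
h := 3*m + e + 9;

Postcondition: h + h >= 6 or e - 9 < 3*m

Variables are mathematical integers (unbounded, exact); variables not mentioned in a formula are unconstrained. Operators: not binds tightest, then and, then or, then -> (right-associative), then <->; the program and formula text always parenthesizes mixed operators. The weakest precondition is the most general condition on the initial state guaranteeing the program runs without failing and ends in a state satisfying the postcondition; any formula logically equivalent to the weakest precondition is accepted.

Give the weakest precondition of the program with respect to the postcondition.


Working backward. After the program, the postcondition h + h >= 6 or e - 9 < 3*m must hold; in canonical form it is 2*h >= 6 or e < 3*m + 9.
Before h := 3*m + e + 9: 2*e + 6*m >= -12 or e < 3*m + 9
Then branch requires 8*e >= 18*m - 66 or 9*m < 2*e + 36; else branch requires 8*e + 18*h >= -36 or 2*e + 9*h > -21.
Before the if: ((m < 11 or h < 3*e + 2) -> (8*e >= 18*m - 66 or 9*m < 2*e + 36)) and ((not (m < 11 or h < 3*e + 2)) -> (8*e + 18*h >= -36 or 2*e + 9*h > -21))
Answer: WP = ((m < 11 or h < 3*e + 2) -> (8*e >= 18*m - 66 or 9*m < 2*e + 36)) and ((not (m < 11 or h < 3*e + 2)) -> (8*e + 18*h >= -36 or 2*e + 9*h > -21))


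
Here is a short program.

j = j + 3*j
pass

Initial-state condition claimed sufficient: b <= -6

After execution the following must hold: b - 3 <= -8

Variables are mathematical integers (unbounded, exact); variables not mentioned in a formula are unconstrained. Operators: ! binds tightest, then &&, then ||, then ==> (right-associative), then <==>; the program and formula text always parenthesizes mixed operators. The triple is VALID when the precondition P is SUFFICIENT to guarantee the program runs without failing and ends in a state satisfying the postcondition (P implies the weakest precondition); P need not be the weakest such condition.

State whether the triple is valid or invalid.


Working backward. After the program, the postcondition b - 3 <= -8 must hold; in canonical form it is b <= -5.
Before skip: b <= -5
Before j := j + 3*j: b <= -5
The weakest precondition is b <= -5.
Check whether b <= -6 implies it.
Every state satisfying the precondition satisfies the weakest precondition: the implication holds.
Answer: valid


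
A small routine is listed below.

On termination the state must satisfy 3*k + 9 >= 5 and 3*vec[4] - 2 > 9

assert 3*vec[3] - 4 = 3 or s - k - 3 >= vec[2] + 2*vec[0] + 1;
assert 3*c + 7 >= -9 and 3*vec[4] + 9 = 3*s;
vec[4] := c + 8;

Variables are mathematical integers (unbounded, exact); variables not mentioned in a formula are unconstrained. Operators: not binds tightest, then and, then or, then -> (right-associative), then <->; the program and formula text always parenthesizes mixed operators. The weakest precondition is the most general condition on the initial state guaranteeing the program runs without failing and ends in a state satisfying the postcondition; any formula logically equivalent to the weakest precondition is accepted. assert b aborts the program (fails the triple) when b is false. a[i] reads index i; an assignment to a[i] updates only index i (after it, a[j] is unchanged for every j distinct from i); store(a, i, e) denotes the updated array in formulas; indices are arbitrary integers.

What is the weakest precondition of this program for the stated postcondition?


Working backward. After the program, the postcondition 3*k + 9 >= 5 and 3*vec[4] - 2 > 9 must hold; in canonical form it is 3*k >= -4 and 3*vec[4] > 11.
Before vec[4] := c + 8: 3*k >= -4 and 3*c > -13
Before assert 3*c + 7 >= -9 and 3*vec[4] + 9 = 3*s: 3*c >= -16 and 3*vec[4] = 3*s - 9 and 3*k >= -4 and 3*c > -13
Before assert 3*vec[3] - 4 = 3 or s - k - 3 >= vec[2] + 2*vec[0] + 1: (3*vec[3] = 7 or s >= 2*vec[0] + vec[2] + k + 4) and 3*c >= -16 and 3*vec[4] = 3*s - 9 and 3*k >= -4 and 3*c > -13
Answer: WP = (3*vec[3] = 7 or s >= 2*vec[0] + vec[2] + k + 4) and 3*c >= -16 and 3*vec[4] = 3*s - 9 and 3*k >= -4 and 3*c > -13


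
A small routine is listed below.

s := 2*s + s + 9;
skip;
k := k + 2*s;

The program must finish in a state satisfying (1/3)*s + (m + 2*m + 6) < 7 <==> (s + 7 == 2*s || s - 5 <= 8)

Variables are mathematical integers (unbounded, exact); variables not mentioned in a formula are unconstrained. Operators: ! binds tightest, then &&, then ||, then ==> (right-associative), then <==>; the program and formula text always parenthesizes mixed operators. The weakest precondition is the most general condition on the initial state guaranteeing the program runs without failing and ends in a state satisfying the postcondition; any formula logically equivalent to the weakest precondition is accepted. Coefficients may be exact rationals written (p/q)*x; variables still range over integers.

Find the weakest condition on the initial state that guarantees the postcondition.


Working backward. After the program, the postcondition (1/3)*s + (m + 2*m + 6) < 7 <==> (s + 7 == 2*s || s - 5 <= 8) must hold; in canonical form it is 3*m + (1/3)*s < 1 <==> (s == 7 || s <= 13).
Before k := k + 2*s: 3*m + (1/3)*s < 1 <==> (s == 7 || s <= 13)
Before skip: 3*m + (1/3)*s < 1 <==> (s == 7 || s <= 13)
Before s := 2*s + s + 9: 3*m + s < -2 <==> (3*s == -2 || 3*s <= 4)
Answer: WP = 3*m + s < -2 <==> (3*s == -2 || 3*s <= 4)


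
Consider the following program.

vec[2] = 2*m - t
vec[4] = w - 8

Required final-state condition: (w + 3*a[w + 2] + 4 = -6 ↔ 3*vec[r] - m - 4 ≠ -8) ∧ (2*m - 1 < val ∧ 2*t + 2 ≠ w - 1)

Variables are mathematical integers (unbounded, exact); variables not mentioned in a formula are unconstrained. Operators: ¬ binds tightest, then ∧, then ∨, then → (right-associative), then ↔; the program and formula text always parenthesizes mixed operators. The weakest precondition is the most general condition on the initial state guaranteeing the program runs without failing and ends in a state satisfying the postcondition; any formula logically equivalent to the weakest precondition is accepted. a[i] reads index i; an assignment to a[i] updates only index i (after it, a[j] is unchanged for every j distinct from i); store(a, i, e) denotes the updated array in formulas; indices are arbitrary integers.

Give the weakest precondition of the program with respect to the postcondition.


Working backward. After the program, the postcondition (w + 3*a[w + 2] + 4 = -6 ↔ 3*vec[r] - m - 4 ≠ -8) ∧ (2*m - 1 < val ∧ 2*t + 2 ≠ w - 1) must hold; in canonical form it is (3*a[w + 2] + w = -10 ↔ 3*vec[r] ≠ m - 4) ∧ 2*m < val + 1 ∧ 2*t ≠ w - 3.
Before vec[4] := w - 8: (3*a[w + 2] + w = -10 ↔ 3*store(vec, 4, w - 8)[r] ≠ m - 4) ∧ 2*m < val + 1 ∧ 2*t ≠ w - 3
Before vec[2] := 2*m - t: (3*a[w + 2] + w = -10 ↔ 3*store(store(vec, 2, 2*m - t), 4, w - 8)[r] ≠ m - 4) ∧ 2*m < val + 1 ∧ 2*t ≠ w - 3
Answer: WP = (3*a[w + 2] + w = -10 ↔ 3*store(store(vec, 2, 2*m - t), 4, w - 8)[r] ≠ m - 4) ∧ 2*m < val + 1 ∧ 2*t ≠ w - 3


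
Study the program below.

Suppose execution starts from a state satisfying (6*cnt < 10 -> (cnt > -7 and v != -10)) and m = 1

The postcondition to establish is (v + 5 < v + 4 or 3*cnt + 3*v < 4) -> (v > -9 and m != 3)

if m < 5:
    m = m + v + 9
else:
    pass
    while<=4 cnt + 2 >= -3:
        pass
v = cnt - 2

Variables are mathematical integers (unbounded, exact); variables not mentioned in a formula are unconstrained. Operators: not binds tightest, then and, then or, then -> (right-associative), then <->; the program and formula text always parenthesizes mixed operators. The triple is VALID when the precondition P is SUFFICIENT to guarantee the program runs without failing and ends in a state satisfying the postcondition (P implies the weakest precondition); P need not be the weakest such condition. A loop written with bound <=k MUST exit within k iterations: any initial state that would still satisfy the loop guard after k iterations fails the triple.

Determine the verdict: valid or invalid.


Working backward. After the program, the postcondition (v + 5 < v + 4 or 3*cnt + 3*v < 4) -> (v > -9 and m != 3) must hold; in canonical form it is 3*cnt + 3*v < 4 -> (v > -9 and m != 3).
Before v := cnt - 2: 6*cnt < 10 -> (cnt > -7 and m != 3)
Then branch requires 6*cnt < 10 -> (cnt > -7 and m + v != -6); else branch requires (cnt >= -5 -> ((cnt >= -5 -> ((cnt >= -5 -> ((cnt >= -5 -> ((not (cnt >= -5)) and (6*cnt < 10 -> (cnt > -7 and m != 3)))) and ((not (cnt >= -5)) -> (6*cnt < 10 -> (cnt > -7 and m != 3))))) and ((not (cnt >= -5)) -> (6*cnt < 10 -> (cnt > -7 and m != 3))))) and ((not (cnt >= -5)) -> (6*cnt < 10 -> (cnt > -7 and m != 3))))) and ((not (cnt >= -5)) -> (6*cnt < 10 -> (cnt > -7 and m != 3))).
Before the if: (m < 5 -> (6*cnt < 10 -> (cnt > -7 and m + v != -6))) and ((not (m < 5)) -> ((cnt >= -5 -> ((cnt >= -5 -> ((cnt >= -5 -> ((cnt >= -5 -> ((not (cnt >= -5)) and (6*cnt < 10 -> (cnt > -7 and m != 3)))) and ((not (cnt >= -5)) -> (6*cnt < 10 -> (cnt > -7 and m != 3))))) and ((not (cnt >= -5)) -> (6*cnt < 10 -> (cnt > -7 and m != 3))))) and ((not (cnt >= -5)) -> (6*cnt < 10 -> (cnt > -7 and m != 3))))) and ((not (cnt >= -5)) -> (6*cnt < 10 -> (cnt > -7 and m != 3)))))
The weakest precondition is (m < 5 -> (6*cnt < 10 -> (cnt > -7 and m + v != -6))) and ((not (m < 5)) -> ((cnt >= -5 -> ((cnt >= -5 -> ((cnt >= -5 -> ((cnt >= -5 -> ((not (cnt >= -5)) and (6*cnt < 10 -> (cnt > -7 and m != 3)))) and ((not (cnt >= -5)) -> (6*cnt < 10 -> (cnt > -7 and m != 3))))) and ((not (cnt >= -5)) -> (6*cnt < 10 -> (cnt > -7 and m != 3))))) and ((not (cnt >= -5)) -> (6*cnt < 10 -> (cnt > -7 and m != 3))))) and ((not (cnt >= -5)) -> (6*cnt < 10 -> (cnt > -7 and m != 3))))).
Check whether (6*cnt < 10 -> (cnt > -7 and v != -10)) and m = 1 implies it.
Countermodel: at the initial state cnt = -6, m = 1, v = -7, the precondition holds but the weakest precondition fails.
Answer: invalid


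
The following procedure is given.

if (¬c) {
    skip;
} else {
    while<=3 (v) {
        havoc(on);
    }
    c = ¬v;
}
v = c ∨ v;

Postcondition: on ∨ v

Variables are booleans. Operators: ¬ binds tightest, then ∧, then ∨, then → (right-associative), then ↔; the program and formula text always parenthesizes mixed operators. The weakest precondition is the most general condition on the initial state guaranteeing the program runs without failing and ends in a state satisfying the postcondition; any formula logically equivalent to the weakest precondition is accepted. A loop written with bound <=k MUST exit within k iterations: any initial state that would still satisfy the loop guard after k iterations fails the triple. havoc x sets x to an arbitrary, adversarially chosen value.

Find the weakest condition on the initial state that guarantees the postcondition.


Working backward. After the program, on ∨ v must hold.
Before v := c ∨ v: on ∨ c ∨ v
Then branch requires on ∨ c ∨ v; else branch requires v → (v → (v → (¬v))).
Before the if: ((¬c) → (on ∨ c ∨ v)) ∧ (c → (v → (v → (v → (¬v)))))
Answer: WP = ((¬c) → (on ∨ c ∨ v)) ∧ (c → (v → (v → (v → (¬v)))))


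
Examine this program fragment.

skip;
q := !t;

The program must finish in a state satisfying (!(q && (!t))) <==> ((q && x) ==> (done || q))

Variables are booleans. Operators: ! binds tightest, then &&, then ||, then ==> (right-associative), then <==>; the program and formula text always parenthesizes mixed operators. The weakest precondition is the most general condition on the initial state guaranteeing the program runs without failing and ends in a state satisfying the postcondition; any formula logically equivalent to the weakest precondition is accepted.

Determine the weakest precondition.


Working backward. After the program, (!(q && (!t))) <==> ((q && x) ==> (done || q)) must hold.
Before q := !t: t <==> (((!t) && x) ==> (done || (!t)))
Before skip: t <==> (((!t) && x) ==> (done || (!t)))
Answer: WP = t <==> (((!t) && x) ==> (done || (!t)))


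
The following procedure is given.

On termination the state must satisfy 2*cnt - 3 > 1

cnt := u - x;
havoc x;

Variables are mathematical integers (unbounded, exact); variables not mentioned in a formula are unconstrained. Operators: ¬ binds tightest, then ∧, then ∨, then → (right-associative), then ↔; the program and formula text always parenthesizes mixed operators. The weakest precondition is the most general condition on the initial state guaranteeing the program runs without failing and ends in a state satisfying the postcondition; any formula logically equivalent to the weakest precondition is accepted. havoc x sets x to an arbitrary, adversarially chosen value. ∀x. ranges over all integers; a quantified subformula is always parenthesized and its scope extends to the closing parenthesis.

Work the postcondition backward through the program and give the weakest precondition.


Working backward. After the program, the postcondition 2*cnt - 3 > 1 must hold; in canonical form it is 2*cnt > 4.
Before havoc x: 2*cnt > 4
Before cnt := u - x: 2*u > 2*x + 4
Answer: WP = 2*u > 2*x + 4


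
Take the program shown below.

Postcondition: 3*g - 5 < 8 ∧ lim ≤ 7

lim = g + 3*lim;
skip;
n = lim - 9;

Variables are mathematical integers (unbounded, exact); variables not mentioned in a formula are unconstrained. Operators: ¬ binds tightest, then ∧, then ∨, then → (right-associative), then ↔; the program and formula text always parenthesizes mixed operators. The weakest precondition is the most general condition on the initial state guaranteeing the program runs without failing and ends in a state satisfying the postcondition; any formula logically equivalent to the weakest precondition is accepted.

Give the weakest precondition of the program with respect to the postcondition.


Working backward. After the program, the postcondition 3*g - 5 < 8 ∧ lim ≤ 7 must hold; in canonical form it is 3*g < 13 ∧ lim ≤ 7.
Before n := lim - 9: 3*g < 13 ∧ lim ≤ 7
Before skip: 3*g < 13 ∧ lim ≤ 7
Before lim := g + 3*lim: 3*g < 13 ∧ g + 3*lim ≤ 7
Answer: WP = 3*g < 13 ∧ g + 3*lim ≤ 7


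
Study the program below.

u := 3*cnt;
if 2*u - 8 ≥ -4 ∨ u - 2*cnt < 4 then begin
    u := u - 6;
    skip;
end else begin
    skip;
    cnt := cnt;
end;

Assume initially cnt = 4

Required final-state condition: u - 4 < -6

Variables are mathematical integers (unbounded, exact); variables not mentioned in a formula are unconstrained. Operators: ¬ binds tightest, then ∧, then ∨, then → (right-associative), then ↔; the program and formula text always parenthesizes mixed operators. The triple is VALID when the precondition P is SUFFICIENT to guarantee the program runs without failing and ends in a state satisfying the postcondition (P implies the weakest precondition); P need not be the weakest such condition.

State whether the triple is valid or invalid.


Working backward. After the program, the postcondition u - 4 < -6 must hold; in canonical form it is u < -2.
Then branch requires u < 4; else branch requires u < -2.
Before the if: ((2*u ≥ 4 ∨ u < 2*cnt + 4) → u < 4) ∧ ((¬(2*u ≥ 4 ∨ u < 2*cnt + 4)) → u < -2)
Before u := 3*cnt: ((6*cnt ≥ 4 ∨ cnt < 4) → 3*cnt < 4) ∧ ((¬(6*cnt ≥ 4 ∨ cnt < 4)) → 3*cnt < -2)
The weakest precondition is ((6*cnt ≥ 4 ∨ cnt < 4) → 3*cnt < 4) ∧ ((¬(6*cnt ≥ 4 ∨ cnt < 4)) → 3*cnt < -2).
Check whether cnt = 4 implies it.
Countermodel: at the initial state cnt = 4, the precondition holds but the weakest precondition fails.
Answer: invalid


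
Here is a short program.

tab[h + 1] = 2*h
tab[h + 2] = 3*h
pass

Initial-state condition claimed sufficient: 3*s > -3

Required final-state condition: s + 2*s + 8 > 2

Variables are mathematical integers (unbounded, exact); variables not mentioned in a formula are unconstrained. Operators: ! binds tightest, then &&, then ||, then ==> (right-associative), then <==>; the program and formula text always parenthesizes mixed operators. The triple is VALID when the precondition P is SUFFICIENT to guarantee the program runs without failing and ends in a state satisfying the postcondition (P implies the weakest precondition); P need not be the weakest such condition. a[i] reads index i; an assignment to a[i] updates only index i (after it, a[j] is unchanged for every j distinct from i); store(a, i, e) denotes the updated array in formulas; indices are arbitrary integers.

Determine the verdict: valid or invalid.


Working backward. After the program, the postcondition s + 2*s + 8 > 2 must hold; in canonical form it is 3*s > -6.
Before skip: 3*s > -6
Before tab[h + 2] := 3*h: 3*s > -6
Before tab[h + 1] := 2*h: 3*s > -6
The weakest precondition is 3*s > -6.
Check whether 3*s > -3 implies it.
Every state satisfying the precondition satisfies the weakest precondition: the implication holds.
Answer: valid


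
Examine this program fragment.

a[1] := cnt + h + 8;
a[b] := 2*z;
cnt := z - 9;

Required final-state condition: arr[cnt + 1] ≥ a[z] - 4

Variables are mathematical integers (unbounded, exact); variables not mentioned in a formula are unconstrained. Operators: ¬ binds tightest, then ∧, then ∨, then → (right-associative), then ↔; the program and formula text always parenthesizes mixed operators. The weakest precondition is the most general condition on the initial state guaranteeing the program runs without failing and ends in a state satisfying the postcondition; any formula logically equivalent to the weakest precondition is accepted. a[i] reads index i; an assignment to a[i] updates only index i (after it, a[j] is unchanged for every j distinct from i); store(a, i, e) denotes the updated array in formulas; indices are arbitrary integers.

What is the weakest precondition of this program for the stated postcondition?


Working backward. After the program, arr[cnt + 1] ≥ a[z] - 4 must hold.
Before cnt := z - 9: arr[z - 8] ≥ a[z] - 4
Before a[b] := 2*z: arr[z - 8] ≥ store(a, b, 2*z)[z] - 4
Before a[1] := cnt + h + 8: arr[z - 8] ≥ store(store(a, 1, cnt + h + 8), b, 2*z)[z] - 4
Answer: WP = arr[z - 8] ≥ store(store(a, 1, cnt + h + 8), b, 2*z)[z] - 4


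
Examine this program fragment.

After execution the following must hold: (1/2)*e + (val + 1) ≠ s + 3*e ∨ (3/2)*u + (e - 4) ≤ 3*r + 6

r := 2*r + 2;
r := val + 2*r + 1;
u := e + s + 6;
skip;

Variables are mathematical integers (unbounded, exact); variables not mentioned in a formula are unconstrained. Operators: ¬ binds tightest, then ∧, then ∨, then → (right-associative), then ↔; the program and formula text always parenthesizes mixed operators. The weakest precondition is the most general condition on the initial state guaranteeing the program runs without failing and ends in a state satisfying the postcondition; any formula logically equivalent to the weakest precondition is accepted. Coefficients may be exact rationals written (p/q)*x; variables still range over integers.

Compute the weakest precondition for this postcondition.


Working backward. After the program, the postcondition (1/2)*e + (val + 1) ≠ s + 3*e ∨ (3/2)*u + (e - 4) ≤ 3*r + 6 must hold; in canonical form it is val ≠ (5/2)*e + s - 1 ∨ e + (3/2)*u ≤ 3*r + 10.
Before skip: val ≠ (5/2)*e + s - 1 ∨ e + (3/2)*u ≤ 3*r + 10
Before u := e + s + 6: val ≠ (5/2)*e + s - 1 ∨ (5/2)*e + (3/2)*s ≤ 3*r + 1
Before r := val + 2*r + 1: val ≠ (5/2)*e + s - 1 ∨ (5/2)*e + (3/2)*s ≤ 6*r + 3*val + 4
Before r := 2*r + 2: val ≠ (5/2)*e + s - 1 ∨ (5/2)*e + (3/2)*s ≤ 12*r + 3*val + 16
Answer: WP = val ≠ (5/2)*e + s - 1 ∨ (5/2)*e + (3/2)*s ≤ 12*r + 3*val + 16


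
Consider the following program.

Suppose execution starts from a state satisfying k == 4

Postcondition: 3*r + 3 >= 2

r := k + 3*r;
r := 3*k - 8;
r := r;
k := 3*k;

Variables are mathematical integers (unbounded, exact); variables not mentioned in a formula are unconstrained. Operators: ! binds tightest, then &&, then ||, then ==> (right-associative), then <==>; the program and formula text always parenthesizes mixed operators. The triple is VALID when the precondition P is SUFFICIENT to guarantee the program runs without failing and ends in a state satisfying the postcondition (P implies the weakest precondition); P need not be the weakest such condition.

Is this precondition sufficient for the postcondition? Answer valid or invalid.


Working backward. After the program, the postcondition 3*r + 3 >= 2 must hold; in canonical form it is 3*r >= -1.
Before k := 3*k: 3*r >= -1
Before r := r: 3*r >= -1
Before r := 3*k - 8: 9*k >= 23
Before r := k + 3*r: 9*k >= 23
The weakest precondition is 9*k >= 23.
Check whether k == 4 implies it.
Every state satisfying the precondition satisfies the weakest precondition: the implication holds.
Answer: valid


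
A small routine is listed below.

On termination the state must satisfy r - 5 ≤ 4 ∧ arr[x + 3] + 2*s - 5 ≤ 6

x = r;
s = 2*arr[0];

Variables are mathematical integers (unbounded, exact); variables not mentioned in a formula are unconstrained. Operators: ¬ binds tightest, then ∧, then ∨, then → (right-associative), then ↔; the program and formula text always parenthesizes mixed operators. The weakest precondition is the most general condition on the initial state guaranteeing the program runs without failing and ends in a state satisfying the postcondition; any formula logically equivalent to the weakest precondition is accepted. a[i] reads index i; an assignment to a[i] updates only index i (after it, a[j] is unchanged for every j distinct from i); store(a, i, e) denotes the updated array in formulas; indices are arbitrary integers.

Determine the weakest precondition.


Working backward. After the program, the postcondition r - 5 ≤ 4 ∧ arr[x + 3] + 2*s - 5 ≤ 6 must hold; in canonical form it is r ≤ 9 ∧ arr[x + 3] + 2*s ≤ 11.
Before s := 2*arr[0]: r ≤ 9 ∧ arr[x + 3] + 4*arr[0] ≤ 11
Before x := r: r ≤ 9 ∧ arr[r + 3] + 4*arr[0] ≤ 11
Answer: WP = r ≤ 9 ∧ arr[r + 3] + 4*arr[0] ≤ 11


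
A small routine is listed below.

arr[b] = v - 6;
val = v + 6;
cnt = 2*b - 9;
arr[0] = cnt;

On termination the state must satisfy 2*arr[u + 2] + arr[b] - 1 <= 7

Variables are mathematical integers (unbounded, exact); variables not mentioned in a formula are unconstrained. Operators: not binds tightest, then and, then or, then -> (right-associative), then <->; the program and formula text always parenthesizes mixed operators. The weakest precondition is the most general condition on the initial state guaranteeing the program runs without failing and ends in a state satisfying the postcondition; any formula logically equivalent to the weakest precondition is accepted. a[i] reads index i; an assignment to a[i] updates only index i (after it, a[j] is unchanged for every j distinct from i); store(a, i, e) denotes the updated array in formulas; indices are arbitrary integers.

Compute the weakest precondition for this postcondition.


Working backward. After the program, the postcondition 2*arr[u + 2] + arr[b] - 1 <= 7 must hold; in canonical form it is 2*arr[u + 2] + arr[b] <= 8.
Before arr[0] := cnt: 2*store(arr, 0, cnt)[u + 2] + store(arr, 0, cnt)[b] <= 8
Before cnt := 2*b - 9: 2*store(arr, 0, 2*b - 9)[u + 2] + store(arr, 0, 2*b - 9)[b] <= 8
Before val := v + 6: 2*store(arr, 0, 2*b - 9)[u + 2] + store(arr, 0, 2*b - 9)[b] <= 8
Before arr[b] := v - 6: 2*store(store(arr, b, v - 6), 0, 2*b - 9)[u + 2] + store(store(arr, b, v - 6), 0, 2*b - 9)[b] <= 8
Answer: WP = 2*store(store(arr, b, v - 6), 0, 2*b - 9)[u + 2] + store(store(arr, b, v - 6), 0, 2*b - 9)[b] <= 8


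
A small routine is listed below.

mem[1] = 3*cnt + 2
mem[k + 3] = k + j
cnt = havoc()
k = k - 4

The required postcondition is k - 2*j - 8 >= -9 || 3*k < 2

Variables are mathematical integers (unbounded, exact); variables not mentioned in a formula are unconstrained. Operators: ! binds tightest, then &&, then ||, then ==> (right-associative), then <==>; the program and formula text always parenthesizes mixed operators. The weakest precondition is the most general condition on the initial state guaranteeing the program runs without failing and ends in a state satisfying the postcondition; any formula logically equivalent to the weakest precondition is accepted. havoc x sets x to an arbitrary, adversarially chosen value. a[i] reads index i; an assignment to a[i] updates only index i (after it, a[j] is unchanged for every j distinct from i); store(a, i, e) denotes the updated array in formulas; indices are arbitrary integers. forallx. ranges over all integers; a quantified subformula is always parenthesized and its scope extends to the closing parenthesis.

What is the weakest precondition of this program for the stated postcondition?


Working backward. After the program, the postcondition k - 2*j - 8 >= -9 || 3*k < 2 must hold; in canonical form it is k >= 2*j - 1 || 3*k < 2.
Before k := k - 4: k >= 2*j + 3 || 3*k < 14
Before havoc cnt: k >= 2*j + 3 || 3*k < 14
Before mem[k + 3] := k + j: k >= 2*j + 3 || 3*k < 14
Before mem[1] := 3*cnt + 2: k >= 2*j + 3 || 3*k < 14
Answer: WP = k >= 2*j + 3 || 3*k < 14
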